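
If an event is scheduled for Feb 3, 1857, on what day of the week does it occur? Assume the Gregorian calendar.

Doomsday rule: the anchor day for the 1800s is Friday. For year 57: 57÷12 = 4 r 9, and 9÷4 = 2, so 4+9+2 = 15.
Friday + 15 ≡ Saturday — that's 1857's doomsday.
In February the doomsday date is Feb 28 (1857 is not a leap year).
Feb 3 is 25 days before Feb 28; 25 mod 7 = 4, so Saturday − 4 = Tuesday.

Tuesday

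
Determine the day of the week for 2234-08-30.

Doomsday rule: the anchor day for the 2200s is Friday. For year 34: 34÷12 = 2 r 10, and 10÷4 = 2, so 2+10+2 = 14.
Friday + 14 ≡ Friday — that's 2234's doomsday.
In August the doomsday date is Aug 8.
Aug 30 is 22 days after Aug 8; 22 mod 7 = 1, so Friday + 1 = Saturday.

Saturday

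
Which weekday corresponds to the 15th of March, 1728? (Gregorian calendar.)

Monday

Doomsday rule: the anchor day for the 1700s is Sunday. For year 28: 28÷12 = 2 r 4, and 4÷4 = 1, so 2+4+1 = 7.
Sunday + 7 ≡ Sunday — that's 1728's doomsday.
In March the doomsday date is Mar 14.
Mar 15 is 1 day after Mar 14; 1 mod 7 = 1, so Sunday + 1 = Monday.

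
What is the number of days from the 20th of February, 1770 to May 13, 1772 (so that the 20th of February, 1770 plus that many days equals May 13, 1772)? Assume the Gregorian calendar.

813

Feb 20, 1770 → Feb 20, 1771: 365 days.
Feb 20, 1771 → Feb 20, 1772: 365 days.
Feb 20, 1772 → Mar 20, 1772: 29 days (February has 29).
Mar 20, 1772 → Apr 20, 1772: 31 days (March has 31).
Apr 20, 1772 → May 13, 1772: 23 days.
Total: 813 days.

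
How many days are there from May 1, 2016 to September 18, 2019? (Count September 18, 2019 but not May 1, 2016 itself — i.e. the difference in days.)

1235

May 1, 2016 → May 1, 2017: 365 days.
May 1, 2017 → May 1, 2018: 365 days.
May 1, 2018 → May 1, 2019: 365 days.
May 1, 2019 → Jun 1, 2019: 31 days (May has 31).
Jun 1, 2019 → Jul 1, 2019: 30 days (June has 30).
Jul 1, 2019 → Aug 1, 2019: 31 days (July has 31).
Aug 1, 2019 → Sep 1, 2019: 31 days (August has 31).
Sep 1, 2019 → Sep 18, 2019: 17 days.
Total: 1235 days.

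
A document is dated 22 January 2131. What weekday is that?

Doomsday rule: the anchor day for the 2100s is Sunday. For year 31: 31÷12 = 2 r 7, and 7÷4 = 1, so 2+7+1 = 10.
Sunday + 10 ≡ Wednesday — that's 2131's doomsday.
In January the doomsday date is Jan 3 (2131 is not a leap year).
Jan 22 is 19 days after Jan 3; 19 mod 7 = 5, so Wednesday + 5 = Monday.

Monday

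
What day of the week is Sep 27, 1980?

Doomsday rule: the anchor day for the 1900s is Wednesday. For year 80: 80÷12 = 6 r 8, and 8÷4 = 2, so 6+8+2 = 16.
Wednesday + 16 ≡ Friday — that's 1980's doomsday.
In September the doomsday date is Sep 5.
Sep 27 is 22 days after Sep 5; 22 mod 7 = 1, so Friday + 1 = Saturday.

Saturday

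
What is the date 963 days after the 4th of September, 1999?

April 24, 2002

+366 (one year; includes Feb 29, 2000) → Sep 4, 2000 (597 left).
+365 (one year) → Sep 4, 2001 (232 left).
Sep has 30 days: +27 → Oct 1, 2001 (205 left).
Oct has 31 days: +31 → Nov 1, 2001 (174 left).
Nov has 30 days: +30 → Dec 1, 2001 (144 left).
Dec has 31 days: +31 → Jan 1, 2002 (113 left).
Jan has 31 days: +31 → Feb 1, 2002 (82 left).
Feb has 28 days: +28 → Mar 1, 2002 (54 left).
Mar has 31 days: +31 → Apr 1, 2002 (23 left).
+23 → Apr 24, 2002.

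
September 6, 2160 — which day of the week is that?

Saturday

Doomsday rule: the anchor day for the 2100s is Sunday. For year 60: 60÷12 = 5 r 0, and 0÷4 = 0, so 5+0+0 = 5.
Sunday + 5 ≡ Friday — that's 2160's doomsday.
In September the doomsday date is Sep 5.
Sep 6 is 1 day after Sep 5; 1 mod 7 = 1, so Friday + 1 = Saturday.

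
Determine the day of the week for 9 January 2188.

January 1, 2188 is a Tuesday.
Jan 1, 2188 → Jan 9, 2188: 8 days.
Total: 8 days.
8 mod 7 = 1, so Tuesday + 1 = Wednesday.

Wednesday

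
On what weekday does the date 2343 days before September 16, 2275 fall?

Sep 16, 2275 is a Thursday.
2343 mod 7 = 5, so 2343 days before a Thursday is Thursday − 5 = Saturday.

Saturday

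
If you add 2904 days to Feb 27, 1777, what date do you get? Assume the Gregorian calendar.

+365 (one year) → Feb 27, 1778 (2539 left).
+365 (one year) → Feb 27, 1779 (2174 left).
+365 (one year) → Feb 27, 1780 (1809 left).
+366 (one year; includes Feb 29, 1780) → Feb 27, 1781 (1443 left).
+365 (one year) → Feb 27, 1782 (1078 left).
+365 (one year) → Feb 27, 1783 (713 left).
+365 (one year) → Feb 27, 1784 (348 left).
Feb has 29 days: +3 → Mar 1, 1784 (345 left).
Mar has 31 days: +31 → Apr 1, 1784 (314 left).
Apr has 30 days: +30 → May 1, 1784 (284 left).
May has 31 days: +31 → Jun 1, 1784 (253 left).
Jun has 30 days: +30 → Jul 1, 1784 (223 left).
Jul has 31 days: +31 → Aug 1, 1784 (192 left).
Aug has 31 days: +31 → Sep 1, 1784 (161 left).
Sep has 30 days: +30 → Oct 1, 1784 (131 left).
Oct has 31 days: +31 → Nov 1, 1784 (100 left).
Nov has 30 days: +30 → Dec 1, 1784 (70 left).
Dec has 31 days: +31 → Jan 1, 1785 (39 left).
Jan has 31 days: +31 → Feb 1, 1785 (8 left).
+8 → Feb 9, 1785.

February 9, 1785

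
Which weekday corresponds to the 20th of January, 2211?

Sunday

Doomsday rule: the anchor day for the 2200s is Friday. For year 11: 11÷12 = 0 r 11, and 11÷4 = 2, so 0+11+2 = 13.
Friday + 13 ≡ Thursday — that's 2211's doomsday.
In January the doomsday date is Jan 3 (2211 is not a leap year).
Jan 20 is 17 days after Jan 3; 17 mod 7 = 3, so Thursday + 3 = Sunday.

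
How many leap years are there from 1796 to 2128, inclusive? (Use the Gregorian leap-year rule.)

Multiples of 4 in [1796,2128]: 84.
Of those, multiples of 100: 4 (not leap unless ÷400).
Multiples of 400: 1.
Leap years = 84 − 4 + 1 = 81.

81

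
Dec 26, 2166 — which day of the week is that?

Friday

Doomsday rule: the anchor day for the 2100s is Sunday. For year 66: 66÷12 = 5 r 6, and 6÷4 = 1, so 5+6+1 = 12.
Sunday + 12 ≡ Friday — that's 2166's doomsday.
In December the doomsday date is Dec 12.
Dec 26 is 14 days after Dec 12; 14 mod 7 = 0, so Friday + 0 = Friday.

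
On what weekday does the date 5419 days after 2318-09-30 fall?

Tuesday

First find the weekday of Sep 30, 2318. Doomsday rule: the anchor day for the 2300s is Wednesday. For year 18: 18÷12 = 1 r 6, and 6÷4 = 1, so 1+6+1 = 8.
Wednesday + 8 ≡ Thursday — that's 2318's doomsday.
In September the doomsday date is Sep 5.
Sep 30 is 25 days after Sep 5; 25 mod 7 = 4, so Thursday + 4 = Monday.
5419 mod 7 = 1, so 5419 days after a Monday is Monday + 1 = Tuesday.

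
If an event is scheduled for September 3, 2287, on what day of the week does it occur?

Saturday

Doomsday rule: the anchor day for the 2200s is Friday. For year 87: 87÷12 = 7 r 3, and 3÷4 = 0, so 7+3+0 = 10.
Friday + 10 ≡ Monday — that's 2287's doomsday.
In September the doomsday date is Sep 5.
Sep 3 is 2 days before Sep 5; 2 mod 7 = 2, so Monday − 2 = Saturday.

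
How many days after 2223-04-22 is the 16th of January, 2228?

Apr 22, 2223 → Apr 22, 2224: 366 days (Feb 29, 2224 is in that span).
Apr 22, 2224 → Apr 22, 2225: 365 days.
Apr 22, 2225 → Apr 22, 2226: 365 days.
Apr 22, 2226 → Apr 22, 2227: 365 days.
Apr 22, 2227 → May 22, 2227: 30 days (April has 30).
May 22, 2227 → Jun 22, 2227: 31 days (May has 31).
Jun 22, 2227 → Jul 22, 2227: 30 days (June has 30).
Jul 22, 2227 → Aug 22, 2227: 31 days (July has 31).
Aug 22, 2227 → Sep 22, 2227: 31 days (August has 31).
Sep 22, 2227 → Oct 22, 2227: 30 days (September has 30).
Oct 22, 2227 → Nov 22, 2227: 31 days (October has 31).
Nov 22, 2227 → Dec 22, 2227: 30 days (November has 30).
Dec 22, 2227 → Jan 16, 2228: 25 days.
Total: 1730 days.

1730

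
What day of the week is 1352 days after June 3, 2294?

Monday

Jun 3, 2294 is a Sunday.
1352 mod 7 = 1, so 1352 days after a Sunday is Sunday + 1 = Monday.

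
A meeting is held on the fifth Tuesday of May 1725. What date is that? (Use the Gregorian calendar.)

May 1, 1725 is a Tuesday.
The first Tuesday is therefore May 1 (same day).
The fifth Tuesday is 1 + 4×7 = May 29.

May 29, 1725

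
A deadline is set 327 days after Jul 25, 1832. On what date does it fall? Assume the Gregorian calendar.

Jul has 31 days: +7 → Aug 1, 1832 (320 left).
Aug has 31 days: +31 → Sep 1, 1832 (289 left).
Sep has 30 days: +30 → Oct 1, 1832 (259 left).
Oct has 31 days: +31 → Nov 1, 1832 (228 left).
Nov has 30 days: +30 → Dec 1, 1832 (198 left).
Dec has 31 days: +31 → Jan 1, 1833 (167 left).
Jan has 31 days: +31 → Feb 1, 1833 (136 left).
Feb has 28 days: +28 → Mar 1, 1833 (108 left).
Mar has 31 days: +31 → Apr 1, 1833 (77 left).
Apr has 30 days: +30 → May 1, 1833 (47 left).
May has 31 days: +31 → Jun 1, 1833 (16 left).
+16 → Jun 17, 1833.

June 17, 1833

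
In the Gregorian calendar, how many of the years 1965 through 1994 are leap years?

Multiples of 4 in [1965,1994]: 7.
Of those, multiples of 100: 0 (not leap unless ÷400).
Multiples of 400: 0.
Leap years = 7 − 0 + 0 = 7.

7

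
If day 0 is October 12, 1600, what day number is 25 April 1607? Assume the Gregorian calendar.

2386

Oct 12, 1600 → Oct 12, 1601: 365 days.
Oct 12, 1601 → Oct 12, 1602: 365 days.
Oct 12, 1602 → Oct 12, 1603: 365 days.
Oct 12, 1603 → Oct 12, 1604: 366 days (Feb 29, 1604 is in that span).
Oct 12, 1604 → Oct 12, 1605: 365 days.
Oct 12, 1605 → Oct 12, 1606: 365 days.
Oct 12, 1606 → Nov 12, 1606: 31 days (October has 31).
Nov 12, 1606 → Dec 12, 1606: 30 days (November has 30).
Dec 12, 1606 → Jan 12, 1607: 31 days (December has 31).
Jan 12, 1607 → Feb 12, 1607: 31 days (January has 31).
Feb 12, 1607 → Mar 12, 1607: 28 days (February has 28).
Mar 12, 1607 → Apr 12, 1607: 31 days (March has 31).
Apr 12, 1607 → Apr 25, 1607: 13 days.
Total: 2386 days.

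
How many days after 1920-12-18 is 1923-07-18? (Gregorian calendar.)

942

Dec 18, 1920 → Dec 18, 1921: 365 days.
Dec 18, 1921 → Dec 18, 1922: 365 days.
Dec 18, 1922 → Jan 18, 1923: 31 days (December has 31).
Jan 18, 1923 → Feb 18, 1923: 31 days (January has 31).
Feb 18, 1923 → Mar 18, 1923: 28 days (February has 28).
Mar 18, 1923 → Apr 18, 1923: 31 days (March has 31).
Apr 18, 1923 → May 18, 1923: 30 days (April has 30).
May 18, 1923 → Jun 18, 1923: 31 days (May has 31).
Jun 18, 1923 → Jul 18, 1923: 30 days.
Total: 942 days.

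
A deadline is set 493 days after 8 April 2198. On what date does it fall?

August 14, 2199

+365 (one year) → Apr 8, 2199 (128 left).
Apr has 30 days: +23 → May 1, 2199 (105 left).
May has 31 days: +31 → Jun 1, 2199 (74 left).
Jun has 30 days: +30 → Jul 1, 2199 (44 left).
Jul has 31 days: +31 → Aug 1, 2199 (13 left).
+13 → Aug 14, 2199.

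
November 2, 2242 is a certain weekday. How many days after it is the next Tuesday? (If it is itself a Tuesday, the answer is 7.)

6

Nov 2, 2242 is a Wednesday.
From Wednesday to the next Tuesday is 6 days.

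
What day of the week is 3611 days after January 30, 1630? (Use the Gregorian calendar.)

Tuesday

First find the weekday of Jan 30, 1630. Doomsday rule: the anchor day for the 1600s is Tuesday. For year 30: 30÷12 = 2 r 6, and 6÷4 = 1, so 2+6+1 = 9.
Tuesday + 9 ≡ Thursday — that's 1630's doomsday.
In January the doomsday date is Jan 3 (1630 is not a leap year).
Jan 30 is 27 days after Jan 3; 27 mod 7 = 6, so Thursday + 6 = Wednesday.
3611 mod 7 = 6, so 3611 days after a Wednesday is Wednesday + 6 = Tuesday.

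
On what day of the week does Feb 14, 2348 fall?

Doomsday rule: the anchor day for the 2300s is Wednesday. For year 48: 48÷12 = 4 r 0, and 0÷4 = 0, so 4+0+0 = 4.
Wednesday + 4 ≡ Sunday — that's 2348's doomsday.
In February the doomsday date is Feb 29 (2348 is a leap year (divisible by 4)).
Feb 14 is 15 days before Feb 29; 15 mod 7 = 1, so Sunday − 1 = Saturday.

Saturday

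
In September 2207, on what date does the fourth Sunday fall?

September 1, 2207 is a Tuesday.
The first Sunday is therefore September 6 (5 days later).
The fourth Sunday is 6 + 3×7 = September 27.

September 27, 2207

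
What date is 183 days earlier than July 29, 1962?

−29 → Jun 30, 1962 (end of Jun, 30 days; 154 left).
−30 → May 31, 1962 (end of May, 31 days; 124 left).
−31 → Apr 30, 1962 (end of Apr, 30 days; 93 left).
−30 → Mar 31, 1962 (end of Mar, 31 days; 63 left).
−31 → Feb 28, 1962 (end of Feb, 28 days; 32 left).
−28 → Jan 31, 1962 (end of Jan, 31 days; 4 left).
−4 → Jan 27, 1962.

January 27, 1962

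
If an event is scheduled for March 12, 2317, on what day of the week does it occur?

Monday

Doomsday rule: the anchor day for the 2300s is Wednesday. For year 17: 17÷12 = 1 r 5, and 5÷4 = 1, so 1+5+1 = 7.
Wednesday + 7 ≡ Wednesday — that's 2317's doomsday.
In March the doomsday date is Mar 14.
Mar 12 is 2 days before Mar 14; 2 mod 7 = 2, so Wednesday − 2 = Monday.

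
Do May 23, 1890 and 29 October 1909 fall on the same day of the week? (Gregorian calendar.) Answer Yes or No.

Yes

From May 23, 1890 to Oct 29, 1909 is 7098 days.
7098 mod 7 = 0, so they are the same weekday.
(May 23, 1890 is a Friday; Oct 29, 1909 is a Friday.)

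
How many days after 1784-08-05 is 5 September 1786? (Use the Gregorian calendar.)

761

Aug 5, 1784 → Aug 5, 1785: 365 days.
Aug 5, 1785 → Sep 5, 1785: 31 days (August has 31).
Sep 5, 1785 → Oct 5, 1785: 30 days (September has 30).
Oct 5, 1785 → Nov 5, 1785: 31 days (October has 31).
Nov 5, 1785 → Dec 5, 1785: 30 days (November has 30).
Dec 5, 1785 → Jan 5, 1786: 31 days (December has 31).
Jan 5, 1786 → Feb 5, 1786: 31 days (January has 31).
Feb 5, 1786 → Mar 5, 1786: 28 days (February has 28).
Mar 5, 1786 → Apr 5, 1786: 31 days (March has 31).
Apr 5, 1786 → May 5, 1786: 30 days (April has 30).
May 5, 1786 → Jun 5, 1786: 31 days (May has 31).
Jun 5, 1786 → Jul 5, 1786: 30 days (June has 30).
Jul 5, 1786 → Aug 5, 1786: 31 days (July has 31).
Aug 5, 1786 → Sep 5, 1786: 31 days.
Total: 761 days.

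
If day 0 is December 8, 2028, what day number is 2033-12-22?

Dec 8, 2028 → Dec 8, 2029: 365 days.
Dec 8, 2029 → Dec 8, 2030: 365 days.
Dec 8, 2030 → Dec 8, 2031: 365 days.
Dec 8, 2031 → Dec 8, 2032: 366 days (Feb 29, 2032 is in that span).
Dec 8, 2032 → Jan 8, 2033: 31 days (December has 31).
Jan 8, 2033 → Feb 8, 2033: 31 days (January has 31).
Feb 8, 2033 → Mar 8, 2033: 28 days (February has 28).
Mar 8, 2033 → Apr 8, 2033: 31 days (March has 31).
Apr 8, 2033 → May 8, 2033: 30 days (April has 30).
May 8, 2033 → Jun 8, 2033: 31 days (May has 31).
Jun 8, 2033 → Jul 8, 2033: 30 days (June has 30).
Jul 8, 2033 → Aug 8, 2033: 31 days (July has 31).
Aug 8, 2033 → Sep 8, 2033: 31 days (August has 31).
Sep 8, 2033 → Oct 8, 2033: 30 days (September has 30).
Oct 8, 2033 → Nov 8, 2033: 31 days (October has 31).
Nov 8, 2033 → Dec 8, 2033: 30 days (November has 30).
Dec 8, 2033 → Dec 22, 2033: 14 days.
Total: 1840 days.

1840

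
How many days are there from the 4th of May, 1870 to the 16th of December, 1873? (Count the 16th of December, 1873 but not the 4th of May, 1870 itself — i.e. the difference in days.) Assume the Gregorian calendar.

May 4, 1870 → May 4, 1871: 365 days.
May 4, 1871 → May 4, 1872: 366 days (Feb 29, 1872 is in that span).
May 4, 1872 → May 4, 1873: 365 days.
May 4, 1873 → Jun 4, 1873: 31 days (May has 31).
Jun 4, 1873 → Jul 4, 1873: 30 days (June has 30).
Jul 4, 1873 → Aug 4, 1873: 31 days (July has 31).
Aug 4, 1873 → Sep 4, 1873: 31 days (August has 31).
Sep 4, 1873 → Oct 4, 1873: 30 days (September has 30).
Oct 4, 1873 → Nov 4, 1873: 31 days (October has 31).
Nov 4, 1873 → Dec 4, 1873: 30 days (November has 30).
Dec 4, 1873 → Dec 16, 1873: 12 days.
Total: 1322 days.

1322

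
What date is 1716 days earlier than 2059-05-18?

−365 (one year) → May 18, 2058 (1351 left).
−365 (one year) → May 18, 2057 (986 left).
−365 (one year) → May 18, 2056 (621 left).
−366 (one year; includes Feb 29, 2056) → May 18, 2055 (255 left).
−18 → Apr 30, 2055 (end of Apr, 30 days; 237 left).
−30 → Mar 31, 2055 (end of Mar, 31 days; 207 left).
−31 → Feb 28, 2055 (end of Feb, 28 days; 176 left).
−28 → Jan 31, 2055 (end of Jan, 31 days; 148 left).
−31 → Dec 31, 2054 (end of Dec, 31 days; 117 left).
−31 → Nov 30, 2054 (end of Nov, 30 days; 86 left).
−30 → Oct 31, 2054 (end of Oct, 31 days; 56 left).
−31 → Sep 30, 2054 (end of Sep, 30 days; 25 left).
−25 → Sep 5, 2054.

September 5, 2054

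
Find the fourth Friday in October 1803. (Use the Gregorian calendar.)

October 1, 1803 is a Saturday.
The first Friday is therefore October 7 (6 days later).
The fourth Friday is 7 + 3×7 = October 28.

October 28, 1803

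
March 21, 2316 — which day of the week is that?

Tuesday

Doomsday rule: the anchor day for the 2300s is Wednesday. For year 16: 16÷12 = 1 r 4, and 4÷4 = 1, so 1+4+1 = 6.
Wednesday + 6 ≡ Tuesday — that's 2316's doomsday.
In March the doomsday date is Mar 14.
Mar 21 is 7 days after Mar 14; 7 mod 7 = 0, so Tuesday + 0 = Tuesday.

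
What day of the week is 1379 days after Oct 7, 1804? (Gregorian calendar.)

Oct 7, 1804 is a Sunday.
1379 mod 7 = 0, so 1379 days after a Sunday is Sunday + 0 = Sunday.

Sunday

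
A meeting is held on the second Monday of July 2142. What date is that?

July 1, 2142 is a Sunday.
The first Monday is therefore July 2 (1 days later).
The second Monday is 2 + 1×7 = July 9.

July 9, 2142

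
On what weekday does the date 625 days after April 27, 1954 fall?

Thursday

Apr 27, 1954 is a Tuesday.
625 mod 7 = 2, so 625 days after a Tuesday is Tuesday + 2 = Thursday.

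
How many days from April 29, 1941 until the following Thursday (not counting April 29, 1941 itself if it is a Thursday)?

Apr 29, 1941 is a Tuesday.
From Tuesday to the next Thursday is 2 days.

2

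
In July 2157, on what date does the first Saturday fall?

July 2, 2157

July 1, 2157 is a Friday.
The first Saturday is therefore July 2 (1 days later).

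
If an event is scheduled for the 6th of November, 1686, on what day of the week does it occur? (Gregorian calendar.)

Doomsday rule: the anchor day for the 1600s is Tuesday. For year 86: 86÷12 = 7 r 2, and 2÷4 = 0, so 7+2+0 = 9.
Tuesday + 9 ≡ Thursday — that's 1686's doomsday.
In November the doomsday date is Nov 7.
Nov 6 is 1 day before Nov 7; 1 mod 7 = 1, so Thursday − 1 = Wednesday.

Wednesday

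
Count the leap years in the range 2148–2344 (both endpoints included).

48

Multiples of 4 in [2148,2344]: 50.
Of those, multiples of 100: 2 (not leap unless ÷400).
Multiples of 400: 0.
Leap years = 50 − 2 + 0 = 48.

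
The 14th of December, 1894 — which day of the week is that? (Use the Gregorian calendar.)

Friday

January 1, 1894 is a Monday.
Jan 1, 1894 → Feb 1, 1894: 31 days (January has 31).
Feb 1, 1894 → Mar 1, 1894: 28 days (February has 28).
Mar 1, 1894 → Apr 1, 1894: 31 days (March has 31).
Apr 1, 1894 → May 1, 1894: 30 days (April has 30).
May 1, 1894 → Jun 1, 1894: 31 days (May has 31).
Jun 1, 1894 → Jul 1, 1894: 30 days (June has 30).
Jul 1, 1894 → Aug 1, 1894: 31 days (July has 31).
Aug 1, 1894 → Sep 1, 1894: 31 days (August has 31).
Sep 1, 1894 → Oct 1, 1894: 30 days (September has 30).
Oct 1, 1894 → Nov 1, 1894: 31 days (October has 31).
Nov 1, 1894 → Dec 1, 1894: 30 days (November has 30).
Dec 1, 1894 → Dec 14, 1894: 13 days.
Total: 347 days.
347 mod 7 = 4, so Monday + 4 = Friday.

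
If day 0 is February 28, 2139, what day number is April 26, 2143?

1518

Feb 28, 2139 → Feb 28, 2140: 365 days.
Feb 28, 2140 → Feb 28, 2141: 366 days (Feb 29, 2140 is in that span).
Feb 28, 2141 → Feb 28, 2142: 365 days.
Feb 28, 2142 → Feb 28, 2143: 365 days.
Feb 28, 2143 → Mar 28, 2143: 28 days (February has 28).
Mar 28, 2143 → Apr 26, 2143: 29 days.
Total: 1518 days.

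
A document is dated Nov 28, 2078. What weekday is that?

Doomsday rule: the anchor day for the 2000s is Tuesday. For year 78: 78÷12 = 6 r 6, and 6÷4 = 1, so 6+6+1 = 13.
Tuesday + 13 ≡ Monday — that's 2078's doomsday.
In November the doomsday date is Nov 7.
Nov 28 is 21 days after Nov 7; 21 mod 7 = 0, so Monday + 0 = Monday.

Monday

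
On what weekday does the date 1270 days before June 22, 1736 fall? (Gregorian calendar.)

Tuesday

First find the weekday of Jun 22, 1736. Doomsday rule: the anchor day for the 1700s is Sunday. For year 36: 36÷12 = 3 r 0, and 0÷4 = 0, so 3+0+0 = 3.
Sunday + 3 ≡ Wednesday — that's 1736's doomsday.
In June the doomsday date is Jun 6.
Jun 22 is 16 days after Jun 6; 16 mod 7 = 2, so Wednesday + 2 = Friday.
1270 mod 7 = 3, so 1270 days before a Friday is Friday − 3 = Tuesday.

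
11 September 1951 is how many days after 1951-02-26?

197

Feb 26, 1951 → Mar 26, 1951: 28 days (February has 28).
Mar 26, 1951 → Apr 26, 1951: 31 days (March has 31).
Apr 26, 1951 → May 26, 1951: 30 days (April has 30).
May 26, 1951 → Jun 26, 1951: 31 days (May has 31).
Jun 26, 1951 → Jul 26, 1951: 30 days (June has 30).
Jul 26, 1951 → Aug 26, 1951: 31 days (July has 31).
Aug 26, 1951 → Sep 11, 1951: 16 days.
Total: 197 days.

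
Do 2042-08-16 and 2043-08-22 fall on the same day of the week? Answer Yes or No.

From Aug 16, 2042 to Aug 22, 2043 is 371 days.
371 mod 7 = 0, so they are the same weekday.
(Aug 16, 2042 is a Saturday; Aug 22, 2043 is a Saturday.)

Yes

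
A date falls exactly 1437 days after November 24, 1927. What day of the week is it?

Saturday

First find the weekday of Nov 24, 1927. Doomsday rule: the anchor day for the 1900s is Wednesday. For year 27: 27÷12 = 2 r 3, and 3÷4 = 0, so 2+3+0 = 5.
Wednesday + 5 ≡ Monday — that's 1927's doomsday.
In November the doomsday date is Nov 7.
Nov 24 is 17 days after Nov 7; 17 mod 7 = 3, so Monday + 3 = Thursday.
1437 mod 7 = 2, so 1437 days after a Thursday is Thursday + 2 = Saturday.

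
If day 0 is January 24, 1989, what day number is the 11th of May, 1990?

472

Jan 24, 1989 → Jan 24, 1990: 365 days.
Jan 24, 1990 → Feb 24, 1990: 31 days (January has 31).
Feb 24, 1990 → Mar 24, 1990: 28 days (February has 28).
Mar 24, 1990 → Apr 24, 1990: 31 days (March has 31).
Apr 24, 1990 → May 11, 1990: 17 days.
Total: 472 days.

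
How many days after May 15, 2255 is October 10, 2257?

May 15, 2255 → May 15, 2256: 366 days (Feb 29, 2256 is in that span).
May 15, 2256 → May 15, 2257: 365 days.
May 15, 2257 → Jun 15, 2257: 31 days (May has 31).
Jun 15, 2257 → Jul 15, 2257: 30 days (June has 30).
Jul 15, 2257 → Aug 15, 2257: 31 days (July has 31).
Aug 15, 2257 → Sep 15, 2257: 31 days (August has 31).
Sep 15, 2257 → Oct 10, 2257: 25 days.
Total: 879 days.

879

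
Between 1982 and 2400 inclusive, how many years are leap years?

102

Multiples of 4 in [1982,2400]: 105.
Of those, multiples of 100: 5 (not leap unless ÷400).
Multiples of 400: 2.
Leap years = 105 − 5 + 2 = 102.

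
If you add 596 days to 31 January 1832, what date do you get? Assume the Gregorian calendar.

+366 (one year; includes Feb 29, 1832) → Jan 31, 1833 (230 left).
Jan has 31 days: +1 → Feb 1, 1833 (229 left).
Feb has 28 days: +28 → Mar 1, 1833 (201 left).
Mar has 31 days: +31 → Apr 1, 1833 (170 left).
Apr has 30 days: +30 → May 1, 1833 (140 left).
May has 31 days: +31 → Jun 1, 1833 (109 left).
Jun has 30 days: +30 → Jul 1, 1833 (79 left).
Jul has 31 days: +31 → Aug 1, 1833 (48 left).
Aug has 31 days: +31 → Sep 1, 1833 (17 left).
+17 → Sep 18, 1833.

September 18, 1833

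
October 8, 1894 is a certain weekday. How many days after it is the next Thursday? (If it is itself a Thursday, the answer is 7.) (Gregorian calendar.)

Oct 8, 1894 is a Monday.
From Monday to the next Thursday is 3 days.

3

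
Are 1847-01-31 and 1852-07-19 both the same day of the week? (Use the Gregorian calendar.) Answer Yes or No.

No

From Jan 31, 1847 to Jul 19, 1852 is 1996 days.
1996 mod 7 = 1, so they are different weekdays.
(Jan 31, 1847 is a Sunday; Jul 19, 1852 is a Monday.)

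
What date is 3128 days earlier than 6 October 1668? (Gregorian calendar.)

−366 (one year; includes Feb 29, 1668) → Oct 6, 1667 (2762 left).
−365 (one year) → Oct 6, 1666 (2397 left).
−365 (one year) → Oct 6, 1665 (2032 left).
−365 (one year) → Oct 6, 1664 (1667 left).
−366 (one year; includes Feb 29, 1664) → Oct 6, 1663 (1301 left).
−365 (one year) → Oct 6, 1662 (936 left).
−365 (one year) → Oct 6, 1661 (571 left).
−365 (one year) → Oct 6, 1660 (206 left).
−6 → Sep 30, 1660 (end of Sep, 30 days; 200 left).
−30 → Aug 31, 1660 (end of Aug, 31 days; 170 left).
−31 → Jul 31, 1660 (end of Jul, 31 days; 139 left).
−31 → Jun 30, 1660 (end of Jun, 30 days; 108 left).
−30 → May 31, 1660 (end of May, 31 days; 78 left).
−31 → Apr 30, 1660 (end of Apr, 30 days; 47 left).
−30 → Mar 31, 1660 (end of Mar, 31 days; 17 left).
−17 → Mar 14, 1660.

March 14, 1660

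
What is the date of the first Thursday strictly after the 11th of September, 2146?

Sep 11, 2146 is a Sunday.
From Sunday to the next Thursday is 4 days.
Sep 11, 2146 + 4 = Sep 15, 2146.

September 15, 2146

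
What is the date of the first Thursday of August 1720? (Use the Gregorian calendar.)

August 1, 1720

August 1, 1720 is a Thursday.
The first Thursday is therefore August 1 (same day).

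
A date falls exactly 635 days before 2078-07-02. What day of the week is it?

Monday

First find the weekday of Jul 2, 2078. Doomsday rule: the anchor day for the 2000s is Tuesday. For year 78: 78÷12 = 6 r 6, and 6÷4 = 1, so 6+6+1 = 13.
Tuesday + 13 ≡ Monday — that's 2078's doomsday.
In July the doomsday date is Jul 11.
Jul 2 is 9 days before Jul 11; 9 mod 7 = 2, so Monday − 2 = Saturday.
635 mod 7 = 5, so 635 days before a Saturday is Saturday − 5 = Monday.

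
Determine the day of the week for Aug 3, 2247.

Doomsday rule: the anchor day for the 2200s is Friday. For year 47: 47÷12 = 3 r 11, and 11÷4 = 2, so 3+11+2 = 16.
Friday + 16 ≡ Sunday — that's 2247's doomsday.
In August the doomsday date is Aug 8.
Aug 3 is 5 days before Aug 8; 5 mod 7 = 5, so Sunday − 5 = Tuesday.

Tuesday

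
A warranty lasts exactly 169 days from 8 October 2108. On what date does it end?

March 26, 2109

Oct has 31 days: +24 → Nov 1, 2108 (145 left).
Nov has 30 days: +30 → Dec 1, 2108 (115 left).
Dec has 31 days: +31 → Jan 1, 2109 (84 left).
Jan has 31 days: +31 → Feb 1, 2109 (53 left).
Feb has 28 days: +28 → Mar 1, 2109 (25 left).
+25 → Mar 26, 2109.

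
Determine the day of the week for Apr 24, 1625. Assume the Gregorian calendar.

Thursday

Doomsday rule: the anchor day for the 1600s is Tuesday. For year 25: 25÷12 = 2 r 1, and 1÷4 = 0, so 2+1+0 = 3.
Tuesday + 3 ≡ Friday — that's 1625's doomsday.
In April the doomsday date is Apr 4.
Apr 24 is 20 days after Apr 4; 20 mod 7 = 6, so Friday + 6 = Thursday.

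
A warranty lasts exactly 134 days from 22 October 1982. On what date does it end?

March 5, 1983

Oct has 31 days: +10 → Nov 1, 1982 (124 left).
Nov has 30 days: +30 → Dec 1, 1982 (94 left).
Dec has 31 days: +31 → Jan 1, 1983 (63 left).
Jan has 31 days: +31 → Feb 1, 1983 (32 left).
Feb has 28 days: +28 → Mar 1, 1983 (4 left).
+4 → Mar 5, 1983.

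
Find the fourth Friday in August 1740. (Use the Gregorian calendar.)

August 26, 1740

August 1, 1740 is a Monday.
The first Friday is therefore August 5 (4 days later).
The fourth Friday is 5 + 3×7 = August 26.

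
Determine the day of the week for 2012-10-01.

January 1, 2012 is a Sunday.
Jan 1, 2012 → Feb 1, 2012: 31 days (January has 31).
Feb 1, 2012 → Mar 1, 2012: 29 days (February has 29).
Mar 1, 2012 → Apr 1, 2012: 31 days (March has 31).
Apr 1, 2012 → May 1, 2012: 30 days (April has 30).
May 1, 2012 → Jun 1, 2012: 31 days (May has 31).
Jun 1, 2012 → Jul 1, 2012: 30 days (June has 30).
Jul 1, 2012 → Aug 1, 2012: 31 days (July has 31).
Aug 1, 2012 → Sep 1, 2012: 31 days (August has 31).
Sep 1, 2012 → Oct 1, 2012: 30 days.
Total: 274 days.
274 mod 7 = 1, so Sunday + 1 = Monday.

Monday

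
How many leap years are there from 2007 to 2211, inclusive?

Multiples of 4 in [2007,2211]: 51.
Of those, multiples of 100: 2 (not leap unless ÷400).
Multiples of 400: 0.
Leap years = 51 − 2 + 0 = 49.

49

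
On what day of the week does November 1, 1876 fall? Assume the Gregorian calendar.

Doomsday rule: the anchor day for the 1800s is Friday. For year 76: 76÷12 = 6 r 4, and 4÷4 = 1, so 6+4+1 = 11.
Friday + 11 ≡ Tuesday — that's 1876's doomsday.
In November the doomsday date is Nov 7.
Nov 1 is 6 days before Nov 7; 6 mod 7 = 6, so Tuesday − 6 = Wednesday.

Wednesday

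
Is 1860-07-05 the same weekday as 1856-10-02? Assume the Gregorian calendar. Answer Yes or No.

From Oct 2, 1856 to Jul 5, 1860 is 1372 days.
1372 mod 7 = 0, so they are the same weekday.
(Oct 2, 1856 is a Thursday; Jul 5, 1860 is a Thursday.)

Yes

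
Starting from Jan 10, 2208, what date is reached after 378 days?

Jan has 31 days: +22 → Feb 1, 2208 (356 left).
Feb has 29 days: +29 → Mar 1, 2208 (327 left).
Mar has 31 days: +31 → Apr 1, 2208 (296 left).
Apr has 30 days: +30 → May 1, 2208 (266 left).
May has 31 days: +31 → Jun 1, 2208 (235 left).
Jun has 30 days: +30 → Jul 1, 2208 (205 left).
Jul has 31 days: +31 → Aug 1, 2208 (174 left).
Aug has 31 days: +31 → Sep 1, 2208 (143 left).
Sep has 30 days: +30 → Oct 1, 2208 (113 left).
Oct has 31 days: +31 → Nov 1, 2208 (82 left).
Nov has 30 days: +30 → Dec 1, 2208 (52 left).
Dec has 31 days: +31 → Jan 1, 2209 (21 left).
+21 → Jan 22, 2209.

January 22, 2209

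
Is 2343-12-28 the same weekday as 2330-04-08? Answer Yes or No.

Yes

From Apr 8, 2330 to Dec 28, 2343 is 5012 days.
5012 mod 7 = 0, so they are the same weekday.
(Apr 8, 2330 is a Tuesday; Dec 28, 2343 is a Tuesday.)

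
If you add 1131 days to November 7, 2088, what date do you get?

+365 (one year) → Nov 7, 2089 (766 left).
+365 (one year) → Nov 7, 2090 (401 left).
+365 (one year) → Nov 7, 2091 (36 left).
Nov has 30 days: +24 → Dec 1, 2091 (12 left).
+12 → Dec 13, 2091.

December 13, 2091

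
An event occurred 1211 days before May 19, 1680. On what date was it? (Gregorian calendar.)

January 24, 1677

−366 (one year; includes Feb 29, 1680) → May 19, 1679 (845 left).
−365 (one year) → May 19, 1678 (480 left).
−365 (one year) → May 19, 1677 (115 left).
−19 → Apr 30, 1677 (end of Apr, 30 days; 96 left).
−30 → Mar 31, 1677 (end of Mar, 31 days; 66 left).
−31 → Feb 28, 1677 (end of Feb, 28 days; 35 left).
−28 → Jan 31, 1677 (end of Jan, 31 days; 7 left).
−7 → Jan 24, 1677.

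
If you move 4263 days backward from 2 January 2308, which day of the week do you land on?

Jan 2, 2308 is a Thursday.
4263 mod 7 = 0, so 4263 days before a Thursday is Thursday − 0 = Thursday.

Thursday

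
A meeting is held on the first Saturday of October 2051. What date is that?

October 7, 2051

October 1, 2051 is a Sunday.
The first Saturday is therefore October 7 (6 days later).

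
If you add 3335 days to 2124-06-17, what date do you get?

August 4, 2133

+365 (one year) → Jun 17, 2125 (2970 left).
+365 (one year) → Jun 17, 2126 (2605 left).
+365 (one year) → Jun 17, 2127 (2240 left).
+366 (one year; includes Feb 29, 2128) → Jun 17, 2128 (1874 left).
+365 (one year) → Jun 17, 2129 (1509 left).
+365 (one year) → Jun 17, 2130 (1144 left).
+365 (one year) → Jun 17, 2131 (779 left).
+366 (one year; includes Feb 29, 2132) → Jun 17, 2132 (413 left).
+365 (one year) → Jun 17, 2133 (48 left).
Jun has 30 days: +14 → Jul 1, 2133 (34 left).
Jul has 31 days: +31 → Aug 1, 2133 (3 left).
+3 → Aug 4, 2133.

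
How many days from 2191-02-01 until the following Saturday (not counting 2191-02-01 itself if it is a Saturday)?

Feb 1, 2191 is a Tuesday.
From Tuesday to the next Saturday is 4 days.

4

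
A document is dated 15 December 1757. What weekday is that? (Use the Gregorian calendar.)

Doomsday rule: the anchor day for the 1700s is Sunday. For year 57: 57÷12 = 4 r 9, and 9÷4 = 2, so 4+9+2 = 15.
Sunday + 15 ≡ Monday — that's 1757's doomsday.
In December the doomsday date is Dec 12.
Dec 15 is 3 days after Dec 12; 3 mod 7 = 3, so Monday + 3 = Thursday.

Thursday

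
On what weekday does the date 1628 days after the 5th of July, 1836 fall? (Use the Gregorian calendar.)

First find the weekday of Jul 5, 1836. Doomsday rule: the anchor day for the 1800s is Friday. For year 36: 36÷12 = 3 r 0, and 0÷4 = 0, so 3+0+0 = 3.
Friday + 3 ≡ Monday — that's 1836's doomsday.
In July the doomsday date is Jul 11.
Jul 5 is 6 days before Jul 11; 6 mod 7 = 6, so Monday − 6 = Tuesday.
1628 mod 7 = 4, so 1628 days after a Tuesday is Tuesday + 4 = Saturday.

Saturday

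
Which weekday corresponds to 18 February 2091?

Sunday

January 1, 2091 is a Monday.
Jan 1, 2091 → Feb 1, 2091: 31 days (January has 31).
Feb 1, 2091 → Feb 18, 2091: 17 days.
Total: 48 days.
48 mod 7 = 6, so Monday + 6 = Sunday.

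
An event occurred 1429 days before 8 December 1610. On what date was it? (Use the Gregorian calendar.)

−365 (one year) → Dec 8, 1609 (1064 left).
−365 (one year) → Dec 8, 1608 (699 left).
−366 (one year; includes Feb 29, 1608) → Dec 8, 1607 (333 left).
−8 → Nov 30, 1607 (end of Nov, 30 days; 325 left).
−30 → Oct 31, 1607 (end of Oct, 31 days; 295 left).
−31 → Sep 30, 1607 (end of Sep, 30 days; 264 left).
−30 → Aug 31, 1607 (end of Aug, 31 days; 234 left).
−31 → Jul 31, 1607 (end of Jul, 31 days; 203 left).
−31 → Jun 30, 1607 (end of Jun, 30 days; 172 left).
−30 → May 31, 1607 (end of May, 31 days; 142 left).
−31 → Apr 30, 1607 (end of Apr, 30 days; 111 left).
−30 → Mar 31, 1607 (end of Mar, 31 days; 81 left).
−31 → Feb 28, 1607 (end of Feb, 28 days; 50 left).
−28 → Jan 31, 1607 (end of Jan, 31 days; 22 left).
−22 → Jan 9, 1607.

January 9, 1607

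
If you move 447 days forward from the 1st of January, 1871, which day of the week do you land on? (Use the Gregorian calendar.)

Jan 1, 1871 is a Sunday.
447 mod 7 = 6, so 447 days after a Sunday is Sunday + 6 = Saturday.

Saturday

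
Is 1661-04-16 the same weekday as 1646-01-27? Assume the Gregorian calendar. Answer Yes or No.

Yes

From Jan 27, 1646 to Apr 16, 1661 is 5558 days.
5558 mod 7 = 0, so they are the same weekday.
(Jan 27, 1646 is a Saturday; Apr 16, 1661 is a Saturday.)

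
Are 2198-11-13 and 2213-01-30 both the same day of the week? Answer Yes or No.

No

From Nov 13, 2198 to Jan 30, 2213 is 5191 days.
5191 mod 7 = 4, so they are different weekdays.
(Nov 13, 2198 is a Tuesday; Jan 30, 2213 is a Saturday.)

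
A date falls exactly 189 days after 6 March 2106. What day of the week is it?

Mar 6, 2106 is a Saturday.
189 mod 7 = 0, so 189 days after a Saturday is Saturday + 0 = Saturday.

Saturday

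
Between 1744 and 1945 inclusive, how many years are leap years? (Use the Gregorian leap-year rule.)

Multiples of 4 in [1744,1945]: 51.
Of those, multiples of 100: 2 (not leap unless ÷400).
Multiples of 400: 0.
Leap years = 51 − 2 + 0 = 49.

49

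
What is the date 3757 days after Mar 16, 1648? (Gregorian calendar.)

+365 (one year) → Mar 16, 1649 (3392 left).
+365 (one year) → Mar 16, 1650 (3027 left).
+365 (one year) → Mar 16, 1651 (2662 left).
+366 (one year; includes Feb 29, 1652) → Mar 16, 1652 (2296 left).
+365 (one year) → Mar 16, 1653 (1931 left).
+365 (one year) → Mar 16, 1654 (1566 left).
+365 (one year) → Mar 16, 1655 (1201 left).
+366 (one year; includes Feb 29, 1656) → Mar 16, 1656 (835 left).
+365 (one year) → Mar 16, 1657 (470 left).
+365 (one year) → Mar 16, 1658 (105 left).
Mar has 31 days: +16 → Apr 1, 1658 (89 left).
Apr has 30 days: +30 → May 1, 1658 (59 left).
May has 31 days: +31 → Jun 1, 1658 (28 left).
+28 → Jun 29, 1658.

June 29, 1658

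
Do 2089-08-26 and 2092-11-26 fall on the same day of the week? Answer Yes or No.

No

From Aug 26, 2089 to Nov 26, 2092 is 1188 days.
1188 mod 7 = 5, so they are different weekdays.
(Aug 26, 2089 is a Friday; Nov 26, 2092 is a Wednesday.)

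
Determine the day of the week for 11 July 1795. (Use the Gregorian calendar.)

Doomsday rule: the anchor day for the 1700s is Sunday. For year 95: 95÷12 = 7 r 11, and 11÷4 = 2, so 7+11+2 = 20.
Sunday + 20 ≡ Saturday — that's 1795's doomsday.
In July the doomsday date is Jul 11.
Jul 11 is the doomsday itself: Saturday.

Saturday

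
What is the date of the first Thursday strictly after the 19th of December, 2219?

December 23, 2219

Dec 19, 2219 is a Sunday.
From Sunday to the next Thursday is 4 days.
Dec 19, 2219 + 4 = Dec 23, 2219.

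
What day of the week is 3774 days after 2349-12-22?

Dec 22, 2349 is a Thursday.
3774 mod 7 = 1, so 3774 days after a Thursday is Thursday + 1 = Friday.

Friday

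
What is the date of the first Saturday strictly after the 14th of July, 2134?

July 17, 2134

Jul 14, 2134 is a Wednesday.
From Wednesday to the next Saturday is 3 days.
Jul 14, 2134 + 3 = Jul 17, 2134.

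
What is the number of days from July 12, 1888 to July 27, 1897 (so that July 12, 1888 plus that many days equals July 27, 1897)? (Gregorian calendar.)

3302

Jul 12, 1888 → Jul 12, 1889: 365 days.
Jul 12, 1889 → Jul 12, 1890: 365 days.
Jul 12, 1890 → Jul 12, 1891: 365 days.
Jul 12, 1891 → Jul 12, 1892: 366 days (Feb 29, 1892 is in that span).
Jul 12, 1892 → Jul 12, 1893: 365 days.
Jul 12, 1893 → Jul 12, 1894: 365 days.
Jul 12, 1894 → Jul 12, 1895: 365 days.
Jul 12, 1895 → Jul 12, 1896: 366 days (Feb 29, 1896 is in that span).
Jul 12, 1896 → Aug 12, 1896: 31 days (July has 31).
Aug 12, 1896 → Sep 12, 1896: 31 days (August has 31).
Sep 12, 1896 → Oct 12, 1896: 30 days (September has 30).
Oct 12, 1896 → Nov 12, 1896: 31 days (October has 31).
Nov 12, 1896 → Dec 12, 1896: 30 days (November has 30).
Dec 12, 1896 → Jan 12, 1897: 31 days (December has 31).
Jan 12, 1897 → Feb 12, 1897: 31 days (January has 31).
Feb 12, 1897 → Mar 12, 1897: 28 days (February has 28).
Mar 12, 1897 → Apr 12, 1897: 31 days (March has 31).
Apr 12, 1897 → May 12, 1897: 30 days (April has 30).
May 12, 1897 → Jun 12, 1897: 31 days (May has 31).
Jun 12, 1897 → Jul 12, 1897: 30 days (June has 30).
Jul 12, 1897 → Jul 27, 1897: 15 days.
Total: 3302 days.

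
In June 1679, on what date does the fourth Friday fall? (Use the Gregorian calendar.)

June 23, 1679

June 1, 1679 is a Thursday.
The first Friday is therefore June 2 (1 days later).
The fourth Friday is 2 + 3×7 = June 23.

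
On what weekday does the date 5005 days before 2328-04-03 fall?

Apr 3, 2328 is a Tuesday.
5005 mod 7 = 0, so 5005 days before a Tuesday is Tuesday − 0 = Tuesday.

Tuesday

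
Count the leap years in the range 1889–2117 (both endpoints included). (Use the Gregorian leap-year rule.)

Multiples of 4 in [1889,2117]: 57.
Of those, multiples of 100: 3 (not leap unless ÷400).
Multiples of 400: 1.
Leap years = 57 − 3 + 1 = 55.

55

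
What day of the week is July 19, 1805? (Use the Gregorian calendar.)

Friday

Doomsday rule: the anchor day for the 1800s is Friday. For year 05: 5÷12 = 0 r 5, and 5÷4 = 1, so 0+5+1 = 6.
Friday + 6 ≡ Thursday — that's 1805's doomsday.
In July the doomsday date is Jul 11.
Jul 19 is 8 days after Jul 11; 8 mod 7 = 1, so Thursday + 1 = Friday.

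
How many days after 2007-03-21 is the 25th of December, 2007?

279

Mar 21, 2007 → Apr 21, 2007: 31 days (March has 31).
Apr 21, 2007 → May 21, 2007: 30 days (April has 30).
May 21, 2007 → Jun 21, 2007: 31 days (May has 31).
Jun 21, 2007 → Jul 21, 2007: 30 days (June has 30).
Jul 21, 2007 → Aug 21, 2007: 31 days (July has 31).
Aug 21, 2007 → Sep 21, 2007: 31 days (August has 31).
Sep 21, 2007 → Oct 21, 2007: 30 days (September has 30).
Oct 21, 2007 → Nov 21, 2007: 31 days (October has 31).
Nov 21, 2007 → Dec 21, 2007: 30 days (November has 30).
Dec 21, 2007 → Dec 25, 2007: 4 days.
Total: 279 days.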